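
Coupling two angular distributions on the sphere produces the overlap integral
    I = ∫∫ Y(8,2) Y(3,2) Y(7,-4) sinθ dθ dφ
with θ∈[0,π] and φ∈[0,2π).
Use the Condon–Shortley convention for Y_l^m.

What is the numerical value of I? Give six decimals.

Checks pass: Σm=0; 18 even; l₃=7∈[5,11].
(2·8+1)(2·3+1)(2·7+1) = 1785
Δ: 4! 12! 2! / 19! → 1/5290740
sum: t=1:−1/7257600 t=2:+1/2073600 t=3:−1/7257600 = 1/4838400
3j²(8 3 7; 0 0 0) = Δ·Π!·Σ² = 252/20995  (sign -1)
sum: t=3:−1/26127360 t=4:+1/174182400 = -17/522547200
3j²(8 3 7; 2 2 -4) = Δ·Π!·Σ² = 935/62244  (sign +1)
combine: 4πI² = 1785·252/20995·935/62244 = 19635/61009
take √, sign -1: I = -0.16003448

-0.160034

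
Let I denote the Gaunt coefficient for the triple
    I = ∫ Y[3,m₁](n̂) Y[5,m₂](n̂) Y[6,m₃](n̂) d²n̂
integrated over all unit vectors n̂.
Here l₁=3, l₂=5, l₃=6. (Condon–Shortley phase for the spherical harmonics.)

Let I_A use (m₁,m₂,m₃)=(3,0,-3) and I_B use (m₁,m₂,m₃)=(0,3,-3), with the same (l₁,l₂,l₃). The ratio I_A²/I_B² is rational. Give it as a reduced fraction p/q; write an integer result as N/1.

28/1

l's match ⇒ only the (l;m) 3-j factors differ between A and B.
A: triangle coeff Δ(3,5,6) = 1/675675; Σ_t [0,0]: t=0:+1/34560 = 1/34560; (3j)²=4/143 [(3 5 6; 3 0 -3)], sign=-1
B: triangle coeff Δ(3,5,6) = 1/675675; Σ_t [0,2]: t=0:+1/483840 t=1:−1/20160 t=2:+1/17280 = 1/96768; (3j)²=1/1001 [(3 5 6; 0 3 -3)], sign=-1
I_A²/I_B² = (4/143)/(1/1001) = 28/1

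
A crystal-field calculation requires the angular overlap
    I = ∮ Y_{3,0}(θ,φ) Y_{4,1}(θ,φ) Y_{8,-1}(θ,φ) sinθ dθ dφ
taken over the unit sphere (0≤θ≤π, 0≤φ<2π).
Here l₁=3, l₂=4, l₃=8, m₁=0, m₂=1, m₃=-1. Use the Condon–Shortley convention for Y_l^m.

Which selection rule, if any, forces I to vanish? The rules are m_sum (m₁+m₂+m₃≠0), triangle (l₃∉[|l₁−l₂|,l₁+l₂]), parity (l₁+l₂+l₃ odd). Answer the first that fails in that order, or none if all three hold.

Σmᵢ = 0  ✓
l₃∈[|l₁−l₂|,l₁+l₂]=[1,7], have l₃=8  ✗
Σlᵢ = 15 ⇒ odd

triangle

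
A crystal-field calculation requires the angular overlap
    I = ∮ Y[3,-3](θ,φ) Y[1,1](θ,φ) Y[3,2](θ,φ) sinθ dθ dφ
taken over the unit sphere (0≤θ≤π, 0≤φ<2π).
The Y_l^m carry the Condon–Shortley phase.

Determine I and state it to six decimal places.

L=7 odd ⇒ parity kills the (l;000) factor ⇒ I = 0

0.000000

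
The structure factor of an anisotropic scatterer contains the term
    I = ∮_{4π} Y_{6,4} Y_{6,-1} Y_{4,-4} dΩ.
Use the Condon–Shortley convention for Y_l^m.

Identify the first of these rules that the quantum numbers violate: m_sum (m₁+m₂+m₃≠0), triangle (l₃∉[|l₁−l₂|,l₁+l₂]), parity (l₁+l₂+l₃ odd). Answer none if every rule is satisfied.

m_sum

Σmᵢ = -1  ✗
l₃∈[|l₁−l₂|,l₁+l₂]=[0,12], have l₃=4
Σlᵢ = 16 ⇒ even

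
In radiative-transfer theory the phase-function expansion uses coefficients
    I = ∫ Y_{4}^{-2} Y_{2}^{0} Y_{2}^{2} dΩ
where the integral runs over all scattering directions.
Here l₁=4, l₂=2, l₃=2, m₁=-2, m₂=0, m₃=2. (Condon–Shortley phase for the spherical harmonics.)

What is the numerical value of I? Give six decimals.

Rules hold: Σm=0, L=8 even, 2≤2≤6.
N = 9·5·5 = 225
Δ = 4!·4!·0!/9! = 1/630
Racah Σ t=2..2: t=2:+1/16 = 1/16
⇒ 3j(4 2 2; 0 0 0)² = 2/35, sgn +1
Racah Σ t=2..2: t=2:+1/96 = 1/96
⇒ 3j(4 2 2; -2 0 2)² = 1/42, sgn +1
4πI² = N·(3j₀)²·(3jₘ)² = 15/49
I = +1·√(0.306122/4π) = 0.15607835

0.156078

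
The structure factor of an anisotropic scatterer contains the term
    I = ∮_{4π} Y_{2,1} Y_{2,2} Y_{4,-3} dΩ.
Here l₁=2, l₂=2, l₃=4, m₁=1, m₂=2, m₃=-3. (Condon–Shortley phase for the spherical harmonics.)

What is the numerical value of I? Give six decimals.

Rules hold: Σm=0, L=8 even, 0≤4≤4.
N = 5·5·9 = 225
Δ = 0!·4!·4!/9! = 1/630
Racah Σ t=0..0: t=0:+1/16 = 1/16
⇒ 3j(2 2 4; 0 0 0)² = 2/35, sgn +1
Racah Σ t=0..0: t=0:+1/144 = 1/144
⇒ 3j(2 2 4; 1 2 -3)² = 1/18, sgn -1
4πI² = N·(3j₀)²·(3jₘ)² = 5/7
I = -1·√(0.714286/4π) = -0.23841361

-0.238414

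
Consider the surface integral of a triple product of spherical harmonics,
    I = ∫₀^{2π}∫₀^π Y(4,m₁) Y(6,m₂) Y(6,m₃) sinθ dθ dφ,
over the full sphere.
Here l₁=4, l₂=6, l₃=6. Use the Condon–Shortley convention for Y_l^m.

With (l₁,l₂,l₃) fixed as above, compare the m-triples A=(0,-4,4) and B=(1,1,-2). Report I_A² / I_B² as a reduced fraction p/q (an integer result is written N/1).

4608/2809

l's match ⇒ only the (l;m) 3-j factors differ between A and B.
A: triangle coeff Δ(4,6,6) = 1/15315300; Σ_t [0,2]: t=0:+1/829440 t=1:−1/181440 t=2:+1/645120 = -1/362880; (3j)²=256/17017 [(4 6 6; 0 -4 4)], sign=-1
B: triangle coeff Δ(4,6,6) = 1/15315300; Σ_t [0,3]: t=0:+1/725760 t=1:−1/34560 t=2:+1/17280 t=3:−1/82944 = 53/2903040; (3j)²=2809/306306 [(4 6 6; 1 1 -2)], sign=+1
I_A²/I_B² = (256/17017)/(2809/306306) = 4608/2809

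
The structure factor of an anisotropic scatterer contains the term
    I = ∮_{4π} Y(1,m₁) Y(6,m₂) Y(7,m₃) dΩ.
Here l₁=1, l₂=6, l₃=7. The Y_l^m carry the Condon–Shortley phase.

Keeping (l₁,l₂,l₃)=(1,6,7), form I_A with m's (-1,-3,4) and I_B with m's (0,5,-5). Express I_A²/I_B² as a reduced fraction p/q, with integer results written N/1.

55/24

l's match ⇒ only the (l;m) 3-j factors differ between A and B.
A: triangle coeff Δ(1,6,7) = 1/1365; Σ_t [0,0]: t=0:+1/4354560 = 1/4354560; (3j)²=11/273 [(1 6 7; -1 -3 4)], sign=-1
B: triangle coeff Δ(1,6,7) = 1/1365; Σ_t [0,0]: t=0:+1/39916800 = 1/39916800; (3j)²=8/455 [(1 6 7; 0 5 -5)], sign=+1
I_A²/I_B² = (11/273)/(8/455) = 55/24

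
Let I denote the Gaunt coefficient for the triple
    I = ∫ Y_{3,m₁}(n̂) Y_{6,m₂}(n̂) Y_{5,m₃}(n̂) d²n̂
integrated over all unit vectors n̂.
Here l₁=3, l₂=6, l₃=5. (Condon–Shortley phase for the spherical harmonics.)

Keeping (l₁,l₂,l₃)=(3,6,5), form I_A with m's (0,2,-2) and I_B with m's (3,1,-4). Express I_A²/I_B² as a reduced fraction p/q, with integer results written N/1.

Shared (l₁,l₂,l₃)=(3,6,5): N and (l;000)² cancel in I_A²/I_B².
A: Δ = 4!·2!·8!/15! = 1/675675; Racah Σ t=1..3: t=1:−1/60480 t=2:+1/5760 t=3:−1/8640 = 1/24192; ⇒ 3j(3 6 5; 0 2 -2)² = 8/3003, sgn -1
B: Δ = 4!·2!·8!/15! = 1/675675; Racah Σ t=0..0: t=0:+1/241920 = 1/241920; ⇒ 3j(3 6 5; 3 1 -4)² = 4/1001, sgn -1
I_A²/I_B² = (8/3003)/(4/1001) = 2/3

2/3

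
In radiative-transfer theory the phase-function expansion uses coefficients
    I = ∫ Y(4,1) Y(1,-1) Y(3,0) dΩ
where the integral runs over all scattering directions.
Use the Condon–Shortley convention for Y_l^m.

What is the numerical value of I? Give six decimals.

m-sum 0 ✓  L=8 even ✓  3≤3≤5 ✓
Π(2lᵢ+1) = 9×3×7 = 189
triangle coeff Δ(4,1,3) = 1/252
Σ_t [1,1]: t=1:−1/36 = -1/36
(3j)²=4/63 [(4 1 3; 0 0 0)], sign=+1
Σ_t [0,0]: t=0:+1/72 = 1/72
(3j)²=5/126 [(4 1 3; 1 -1 0)], sign=-1
⇒ 4πI² = 10/21
I = (-1)√(10/21/(4π)) = -0.19466390

-0.194664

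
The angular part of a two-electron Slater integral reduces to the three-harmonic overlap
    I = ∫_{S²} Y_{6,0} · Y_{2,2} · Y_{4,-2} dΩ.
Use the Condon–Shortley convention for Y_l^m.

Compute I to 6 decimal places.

0.061597

m-sum 0 ✓  L=12 even ✓  4≤4≤8 ✓
Π(2lᵢ+1) = 13×5×9 = 585
triangle coeff Δ(6,2,4) = 1/6435
Σ_t [2,2]: t=2:+1/2304 = 1/2304
(3j)²=5/143 [(6 2 4; 0 0 0)], sign=+1
Σ_t [4,4]: t=4:+1/34560 = 1/34560
(3j)²=1/429 [(6 2 4; 0 2 -2)], sign=+1
⇒ 4πI² = 75/1573
I = (+1)√(75/1573/(4π)) = 0.06159725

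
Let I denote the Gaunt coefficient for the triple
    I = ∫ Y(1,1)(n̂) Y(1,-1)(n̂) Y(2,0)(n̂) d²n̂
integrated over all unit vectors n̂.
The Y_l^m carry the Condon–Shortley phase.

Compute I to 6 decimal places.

0.126157

Checks pass: Σm=0; 4 even; l₃=2∈[0,2].
(2·1+1)(2·1+1)(2·2+1) = 45
Δ: 0! 2! 2! / 5! → 1/30
sum: t=0:+1/1 = 1/1
3j²(1 1 2; 0 0 0) = Δ·Π!·Σ² = 2/15  (sign +1)
sum: t=0:+1/4 = 1/4
3j²(1 1 2; 1 -1 0) = Δ·Π!·Σ² = 1/30  (sign +1)
combine: 4πI² = 45·2/15·1/30 = 1/5
take √, sign +1: I = 0.12615663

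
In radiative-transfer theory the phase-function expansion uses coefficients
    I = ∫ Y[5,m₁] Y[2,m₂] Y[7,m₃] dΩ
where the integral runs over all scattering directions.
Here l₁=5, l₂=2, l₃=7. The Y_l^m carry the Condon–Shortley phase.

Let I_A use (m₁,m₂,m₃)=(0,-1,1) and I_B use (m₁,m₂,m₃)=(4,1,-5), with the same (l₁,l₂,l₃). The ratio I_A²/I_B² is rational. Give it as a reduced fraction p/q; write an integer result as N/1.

Same 5,2,7: normalisation and zero-m 3j drop out of the ratio.
A: Δ: 0! 10! 4! / 15! → 1/15015; sum: t=0:+1/86400 = 1/86400; 3j²(5 2 7; 0 -1 1) = Δ·Π!·Σ² = 16/715  (sign +1)
B: Δ: 0! 10! 4! / 15! → 1/15015; sum: t=0:+1/2177280 = 1/2177280; 3j²(5 2 7; 4 1 -5) = Δ·Π!·Σ² = 8/273  (sign +1)
I_A²/I_B² = (16/715)/(8/273) = 42/55

42/55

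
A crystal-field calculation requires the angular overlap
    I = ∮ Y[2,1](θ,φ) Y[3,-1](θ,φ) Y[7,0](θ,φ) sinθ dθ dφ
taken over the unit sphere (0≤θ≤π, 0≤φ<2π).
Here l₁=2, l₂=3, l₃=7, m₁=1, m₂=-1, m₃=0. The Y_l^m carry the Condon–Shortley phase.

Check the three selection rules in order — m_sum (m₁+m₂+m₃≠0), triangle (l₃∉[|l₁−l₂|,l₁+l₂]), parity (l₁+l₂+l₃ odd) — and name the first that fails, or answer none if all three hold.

triangle

azimuthal sum: 1 − 1 + 0 = 0  ✓
1 ≤ 7 ≤ 5 (triangle on l)  ✗
L = 2 + 3 + 7 = 12 (even)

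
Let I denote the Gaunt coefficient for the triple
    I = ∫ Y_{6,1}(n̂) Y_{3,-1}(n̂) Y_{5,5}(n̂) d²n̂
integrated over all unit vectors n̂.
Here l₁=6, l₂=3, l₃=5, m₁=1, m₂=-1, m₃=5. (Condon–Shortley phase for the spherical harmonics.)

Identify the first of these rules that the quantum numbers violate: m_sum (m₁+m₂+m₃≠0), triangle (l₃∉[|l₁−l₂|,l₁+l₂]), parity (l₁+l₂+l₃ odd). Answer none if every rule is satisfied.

Σmᵢ = 5  ✗
l₃∈[|l₁−l₂|,l₁+l₂]=[3,9], have l₃=5
Σlᵢ = 14 ⇒ even

m_sum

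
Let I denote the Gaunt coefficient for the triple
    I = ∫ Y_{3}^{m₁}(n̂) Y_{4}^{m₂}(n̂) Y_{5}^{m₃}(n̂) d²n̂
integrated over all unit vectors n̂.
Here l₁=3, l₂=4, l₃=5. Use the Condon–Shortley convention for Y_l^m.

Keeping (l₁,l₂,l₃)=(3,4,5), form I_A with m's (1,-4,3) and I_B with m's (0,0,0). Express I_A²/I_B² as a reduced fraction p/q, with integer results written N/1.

l's match ⇒ only the (l;m) 3-j factors differ between A and B.
A: triangle coeff Δ(3,4,5) = 1/180180; Σ_t [0,0]: t=0:+1/5760 = 1/5760; (3j)²=56/2145 [(3 4 5; 1 -4 3)], sign=+1
B: triangle coeff Δ(3,4,5) = 1/180180; Σ_t [0,2]: t=0:+1/576 t=1:−1/144 t=2:+1/576 = -1/288; (3j)²=20/1001 [(3 4 5; 0 0 0)], sign=+1
I_A²/I_B² = (56/2145)/(20/1001) = 98/75

98/75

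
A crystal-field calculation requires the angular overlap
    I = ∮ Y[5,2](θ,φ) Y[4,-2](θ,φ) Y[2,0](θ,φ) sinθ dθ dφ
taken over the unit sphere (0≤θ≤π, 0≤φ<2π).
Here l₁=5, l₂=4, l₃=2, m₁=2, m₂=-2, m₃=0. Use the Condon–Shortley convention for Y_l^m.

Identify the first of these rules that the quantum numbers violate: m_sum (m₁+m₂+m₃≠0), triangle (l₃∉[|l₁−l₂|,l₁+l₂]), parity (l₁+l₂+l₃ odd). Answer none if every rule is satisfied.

Σmᵢ = 0  ✓
l₃∈[|l₁−l₂|,l₁+l₂]=[1,9], have l₃=2  ✓
Σlᵢ = 11 ⇒ odd  ✗

parity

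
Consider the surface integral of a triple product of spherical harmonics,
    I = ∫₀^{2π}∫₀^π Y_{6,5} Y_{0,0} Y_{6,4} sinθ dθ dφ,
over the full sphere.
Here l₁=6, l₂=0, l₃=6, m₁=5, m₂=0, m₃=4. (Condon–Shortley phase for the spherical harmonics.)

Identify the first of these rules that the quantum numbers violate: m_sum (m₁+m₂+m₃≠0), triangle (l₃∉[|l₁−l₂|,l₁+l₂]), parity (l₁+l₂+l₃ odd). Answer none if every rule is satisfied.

Σmᵢ = 9  ✗
l₃∈[|l₁−l₂|,l₁+l₂]=[6,6], have l₃=6
Σlᵢ = 12 ⇒ even

m_sum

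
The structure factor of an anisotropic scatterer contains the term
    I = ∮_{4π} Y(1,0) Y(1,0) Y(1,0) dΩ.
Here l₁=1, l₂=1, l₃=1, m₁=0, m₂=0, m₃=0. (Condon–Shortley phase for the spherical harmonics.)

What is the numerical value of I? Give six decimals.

L=3 odd ⇒ parity kills the (l;000) factor ⇒ I = 0

0.000000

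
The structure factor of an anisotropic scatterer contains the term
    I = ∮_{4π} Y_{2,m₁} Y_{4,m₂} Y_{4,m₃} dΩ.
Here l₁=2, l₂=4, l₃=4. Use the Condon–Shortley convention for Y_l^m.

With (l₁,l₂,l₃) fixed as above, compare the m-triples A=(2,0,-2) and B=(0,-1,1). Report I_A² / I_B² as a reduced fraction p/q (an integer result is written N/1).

540/289

Shared (l₁,l₂,l₃)=(2,4,4): N and (l;000)² cancel in I_A²/I_B².
A: Δ = 2!·2!·6!/11! = 1/13860; Racah Σ t=0..0: t=0:+1/192 = 1/192; ⇒ 3j(2 4 4; 2 0 -2)² = 3/77, sgn +1
B: Δ = 2!·2!·6!/11! = 1/13860; Racah Σ t=0..2: t=0:+1/144 t=1:−1/48 t=2:+1/480 = -17/1440; ⇒ 3j(2 4 4; 0 -1 1)² = 289/13860, sgn +1
I_A²/I_B² = (3/77)/(289/13860) = 540/289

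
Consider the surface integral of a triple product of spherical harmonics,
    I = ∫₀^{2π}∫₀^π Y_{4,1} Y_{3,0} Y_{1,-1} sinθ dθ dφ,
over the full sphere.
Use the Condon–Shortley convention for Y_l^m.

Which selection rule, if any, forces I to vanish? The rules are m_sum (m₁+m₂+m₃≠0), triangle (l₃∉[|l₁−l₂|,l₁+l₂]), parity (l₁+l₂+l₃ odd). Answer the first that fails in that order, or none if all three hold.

none

azimuthal sum: 1 + 0 − 1 = 0  ✓
1 ≤ 1 ≤ 7 (triangle on l)  ✓
L = 4 + 3 + 1 = 8 (even)  ✓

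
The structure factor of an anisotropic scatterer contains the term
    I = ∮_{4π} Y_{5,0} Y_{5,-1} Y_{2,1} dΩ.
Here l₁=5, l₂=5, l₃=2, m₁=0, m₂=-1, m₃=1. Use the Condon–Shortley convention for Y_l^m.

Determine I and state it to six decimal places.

Checks pass: Σm=0; 12 even; l₃=2∈[0,10].
(2·5+1)(2·5+1)(2·2+1) = 605
Δ: 8! 2! 2! / 13! → 1/38610
sum: t=3:−1/2880 t=4:+1/576 t=5:−1/2880 = 1/960
3j²(5 5 2; 0 0 0) = Δ·Π!·Σ² = 10/429  (sign +1)
sum: t=3:−1/1440 t=4:+1/1152 = 1/5760
3j²(5 5 2; 0 -1 1) = Δ·Π!·Σ² = 1/858  (sign -1)
combine: 4πI² = 605·10/429·1/858 = 25/1521
take √, sign -1: I = -0.03616600

-0.036166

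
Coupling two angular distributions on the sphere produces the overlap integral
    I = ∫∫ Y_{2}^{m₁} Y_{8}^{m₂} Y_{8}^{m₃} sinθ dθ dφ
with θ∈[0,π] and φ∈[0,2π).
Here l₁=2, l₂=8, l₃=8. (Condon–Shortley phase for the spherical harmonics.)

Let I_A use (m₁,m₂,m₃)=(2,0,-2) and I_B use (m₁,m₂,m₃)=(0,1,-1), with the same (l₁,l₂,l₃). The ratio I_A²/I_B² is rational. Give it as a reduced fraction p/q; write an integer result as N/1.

Same 2,8,8: normalisation and zero-m 3j drop out of the ratio.
A: Δ: 2! 2! 14! / 19! → 1/348840; sum: t=0:+1/116121600 = 1/116121600; 3j²(2 8 8; 2 0 -2) = Δ·Π!·Σ² = 7/323  (sign +1)
B: Δ: 2! 2! 14! / 19! → 1/348840; sum: t=0:+1/174182400 t=1:−1/29030400 t=2:+1/101606400 = -23/1219276800; 3j²(2 8 8; 0 1 -1) = Δ·Π!·Σ² = 529/38760  (sign +1)
I_A²/I_B² = (7/323)/(529/38760) = 840/529

840/529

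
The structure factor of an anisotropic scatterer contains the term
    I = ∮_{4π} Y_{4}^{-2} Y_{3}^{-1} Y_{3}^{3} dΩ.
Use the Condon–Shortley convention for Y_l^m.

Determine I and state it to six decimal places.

m-sum 0 ✓  L=10 even ✓  1≤3≤7 ✓
Π(2lᵢ+1) = 9×7×7 = 441
triangle coeff Δ(4,3,3) = 1/34650
Σ_t [1,3]: t=1:−1/72 t=2:+1/16 t=3:−1/72 = 5/144
(3j)²=2/77 [(4 3 3; 0 0 0)], sign=-1
Σ_t [2,2]: t=2:+1/192 = 1/192
(3j)²=3/77 [(4 3 3; -2 -1 3)], sign=+1
⇒ 4πI² = 54/121
I = (-1)√(54/121/(4π)) = -0.18845135

-0.188451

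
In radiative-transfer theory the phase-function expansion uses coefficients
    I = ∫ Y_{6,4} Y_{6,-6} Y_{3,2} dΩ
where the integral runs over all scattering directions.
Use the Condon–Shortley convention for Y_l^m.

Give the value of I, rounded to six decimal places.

0.000000

Σlᵢ=15 odd — θ-integrand is odd under cosθ→−cosθ; I=0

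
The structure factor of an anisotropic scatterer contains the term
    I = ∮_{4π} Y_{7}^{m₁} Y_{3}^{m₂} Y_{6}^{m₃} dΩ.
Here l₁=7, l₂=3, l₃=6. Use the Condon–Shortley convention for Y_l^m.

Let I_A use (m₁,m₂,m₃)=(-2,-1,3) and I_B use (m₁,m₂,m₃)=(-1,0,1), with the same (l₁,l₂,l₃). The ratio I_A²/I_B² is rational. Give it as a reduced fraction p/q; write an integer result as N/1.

6845/7396

l's match ⇒ only the (l;m) 3-j factors differ between A and B.
A: triangle coeff Δ(7,3,6) = 1/2042040; Σ_t [0,2]: t=0:+1/17418240 t=1:−1/483840 t=2:+1/241920 = 37/17418240; (3j)²=1369/136136 [(7 3 6; -2 -1 3)], sign=-1
B: triangle coeff Δ(7,3,6) = 1/2042040; Σ_t [1,3]: t=1:−1/362880 t=2:+1/69120 t=3:−1/172800 = 43/7257600; (3j)²=1849/170170 [(7 3 6; -1 0 1)], sign=-1
I_A²/I_B² = (1369/136136)/(1849/170170) = 6845/7396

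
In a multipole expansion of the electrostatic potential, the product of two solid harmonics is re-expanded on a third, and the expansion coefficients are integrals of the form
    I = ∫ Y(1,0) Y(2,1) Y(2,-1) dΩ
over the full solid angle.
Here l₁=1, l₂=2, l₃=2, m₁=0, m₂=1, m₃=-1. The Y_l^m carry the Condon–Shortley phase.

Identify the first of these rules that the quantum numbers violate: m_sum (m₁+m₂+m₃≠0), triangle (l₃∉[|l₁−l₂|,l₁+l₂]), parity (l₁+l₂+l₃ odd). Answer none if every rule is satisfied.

azimuthal sum: 0 + 1 − 1 = 0  ✓
1 ≤ 2 ≤ 3 (triangle on l)  ✓
L = 1 + 2 + 2 = 5 (odd)  ✗

parity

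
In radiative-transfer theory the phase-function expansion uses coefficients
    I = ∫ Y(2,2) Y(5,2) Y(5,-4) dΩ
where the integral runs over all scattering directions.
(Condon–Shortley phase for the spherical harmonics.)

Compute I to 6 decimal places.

-0.137240

m-sum 0 ✓  L=12 even ✓  3≤5≤7 ✓
Π(2lᵢ+1) = 5×11×11 = 605
triangle coeff Δ(2,5,5) = 1/38610
Σ_t [0,2]: t=0:+1/2880 t=1:−1/576 t=2:+1/2880 = -1/960
(3j)²=10/429 [(2 5 5; 0 0 0)], sign=+1
Σ_t [0,0]: t=0:+1/20160 = 1/20160
(3j)²=12/715 [(2 5 5; 2 2 -4)], sign=-1
⇒ 4πI² = 40/169
I = (-1)√(40/169/(4π)) = -0.13724032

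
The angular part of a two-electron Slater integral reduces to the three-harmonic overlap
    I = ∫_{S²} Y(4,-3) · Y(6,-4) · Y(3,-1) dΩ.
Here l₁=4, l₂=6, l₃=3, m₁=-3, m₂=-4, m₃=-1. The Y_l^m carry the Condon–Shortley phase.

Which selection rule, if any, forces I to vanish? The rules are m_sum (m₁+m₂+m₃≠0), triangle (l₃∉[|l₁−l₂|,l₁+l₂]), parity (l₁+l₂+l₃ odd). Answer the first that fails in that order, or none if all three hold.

m₁+m₂+m₃ = -3 − 4 − 1 = -8  ✗
triangle: |4−6|=2 ≤ l₃=3 ≤ 4+6=10
parity: l₁+l₂+l₃ = 13 is odd

m_sum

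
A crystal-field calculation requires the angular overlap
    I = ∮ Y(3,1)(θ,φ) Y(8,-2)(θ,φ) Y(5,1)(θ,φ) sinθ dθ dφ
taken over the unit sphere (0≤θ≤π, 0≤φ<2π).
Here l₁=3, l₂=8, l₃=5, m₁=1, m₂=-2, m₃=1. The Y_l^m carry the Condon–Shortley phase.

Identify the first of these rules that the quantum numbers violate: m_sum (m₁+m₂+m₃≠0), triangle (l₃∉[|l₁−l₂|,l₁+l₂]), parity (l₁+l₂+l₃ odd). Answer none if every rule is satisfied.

Σmᵢ = 0  ✓
l₃∈[|l₁−l₂|,l₁+l₂]=[5,11], have l₃=5  ✓
Σlᵢ = 16 ⇒ even  ✓

none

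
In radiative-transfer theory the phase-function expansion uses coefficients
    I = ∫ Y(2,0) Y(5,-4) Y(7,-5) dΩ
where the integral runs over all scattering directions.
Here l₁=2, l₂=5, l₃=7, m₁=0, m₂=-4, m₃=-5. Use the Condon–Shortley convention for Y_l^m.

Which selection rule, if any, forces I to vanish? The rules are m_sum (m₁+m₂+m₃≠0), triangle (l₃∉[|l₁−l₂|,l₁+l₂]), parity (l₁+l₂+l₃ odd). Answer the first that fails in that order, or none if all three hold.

m₁+m₂+m₃ = 0 − 4 − 5 = -9  ✗
triangle: |2−5|=3 ≤ l₃=7 ≤ 2+5=7
parity: l₁+l₂+l₃ = 14 is even

m_sum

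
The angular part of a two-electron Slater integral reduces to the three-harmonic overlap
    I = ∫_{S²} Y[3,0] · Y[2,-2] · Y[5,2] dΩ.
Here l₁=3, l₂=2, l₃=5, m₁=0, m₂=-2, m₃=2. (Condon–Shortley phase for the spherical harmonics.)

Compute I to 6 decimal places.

0.141758

m-sum 0 ✓  L=10 even ✓  1≤5≤5 ✓
Π(2lᵢ+1) = 7×5×11 = 385
triangle coeff Δ(3,2,5) = 1/2310
Σ_t [0,0]: t=0:+1/144 = 1/144
(3j)²=10/231 [(3 2 5; 0 0 0)], sign=-1
Σ_t [0,0]: t=0:+1/864 = 1/864
(3j)²=1/66 [(3 2 5; 0 -2 2)], sign=-1
⇒ 4πI² = 25/99
I = (+1)√(25/99/(4π)) = 0.14175797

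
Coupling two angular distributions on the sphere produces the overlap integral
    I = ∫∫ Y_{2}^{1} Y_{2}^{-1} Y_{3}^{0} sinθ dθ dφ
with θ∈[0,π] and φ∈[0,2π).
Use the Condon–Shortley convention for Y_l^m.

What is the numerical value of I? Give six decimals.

0.000000

L=7 odd ⇒ parity kills the (l;000) factor ⇒ I = 0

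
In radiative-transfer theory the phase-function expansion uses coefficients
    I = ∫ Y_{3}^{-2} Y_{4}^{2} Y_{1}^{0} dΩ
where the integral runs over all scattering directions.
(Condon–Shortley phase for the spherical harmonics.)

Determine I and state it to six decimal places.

0.213244

Rules hold: Σm=0, L=8 even, 1≤1≤7.
N = 7·9·3 = 189
Δ = 6!·0!·2!/9! = 1/252
Racah Σ t=3..3: t=3:−1/36 = -1/36
⇒ 3j(3 4 1; 0 0 0)² = 4/63, sgn +1
Racah Σ t=5..5: t=5:−1/120 = -1/120
⇒ 3j(3 4 1; -2 2 0)² = 1/21, sgn +1
4πI² = N·(3j₀)²·(3jₘ)² = 4/7
I = +1·√(0.571429/4π) = 0.21324362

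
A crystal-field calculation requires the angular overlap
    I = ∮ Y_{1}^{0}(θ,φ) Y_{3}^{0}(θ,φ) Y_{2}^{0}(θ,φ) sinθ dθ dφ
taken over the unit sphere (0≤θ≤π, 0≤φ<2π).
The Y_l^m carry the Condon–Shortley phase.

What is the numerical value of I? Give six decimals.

0.247767

Checks pass: Σm=0; 6 even; l₃=2∈[2,4].
(2·1+1)(2·3+1)(2·2+1) = 105
Δ: 2! 0! 4! / 7! → 1/105
sum: t=1:−1/4 = -1/4
3j²(1 3 2; 0 0 0) = Δ·Π!·Σ² = 3/35  (sign -1)
(m-triple is (0,0,0) — same symbol as above.)
combine: 4πI² = 105·3/35·3/35 = 27/35
take √, sign +1: I = 0.24776670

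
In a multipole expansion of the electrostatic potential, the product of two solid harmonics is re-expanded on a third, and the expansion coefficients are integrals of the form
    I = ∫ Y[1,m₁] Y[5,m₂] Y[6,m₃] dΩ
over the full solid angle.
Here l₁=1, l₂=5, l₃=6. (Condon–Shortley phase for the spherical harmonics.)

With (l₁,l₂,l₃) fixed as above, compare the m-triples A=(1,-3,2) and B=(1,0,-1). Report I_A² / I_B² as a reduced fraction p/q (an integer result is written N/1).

2/7

l's match ⇒ only the (l;m) 3-j factors differ between A and B.
A: triangle coeff Δ(1,5,6) = 1/858; Σ_t [0,0]: t=0:+1/161280 = 1/161280; (3j)²=1/143 [(1 5 6; 1 -3 2)], sign=+1
B: triangle coeff Δ(1,5,6) = 1/858; Σ_t [0,0]: t=0:+1/28800 = 1/28800; (3j)²=7/286 [(1 5 6; 1 0 -1)], sign=-1
I_A²/I_B² = (1/143)/(7/286) = 2/7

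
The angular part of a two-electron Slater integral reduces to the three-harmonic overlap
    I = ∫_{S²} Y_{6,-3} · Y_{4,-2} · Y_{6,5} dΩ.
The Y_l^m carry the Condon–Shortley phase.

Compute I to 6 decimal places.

m-sum 0 ✓  L=16 even ✓  2≤6≤10 ✓
Π(2lᵢ+1) = 13×9×13 = 1521
triangle coeff Δ(6,4,6) = 1/15315300
Σ_t [0,4]: t=0:+1/829440 t=1:−1/25920 t=2:+1/9216 t=3:−1/25920 t=4:+1/829440 = 7/207360
(3j)²=28/2431 [(6 4 6; 0 0 0)], sign=+1
Σ_t [1,2]: t=1:−1/1451520 t=2:+1/483840 = 1/725760
(3j)²=24/1547 [(6 4 6; -3 -2 5)], sign=-1
⇒ 4πI² = 864/3179
I = (-1)√(864/3179/(4π)) = -0.14706410

-0.147064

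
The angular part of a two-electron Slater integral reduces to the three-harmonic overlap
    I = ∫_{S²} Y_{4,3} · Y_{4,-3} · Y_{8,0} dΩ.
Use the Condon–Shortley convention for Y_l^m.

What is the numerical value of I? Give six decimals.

Rules hold: Σm=0, L=16 even, 0≤8≤8.
N = 9·9·17 = 1377
Δ = 0!·8!·8!/17! = 1/218790
Racah Σ t=0..0: t=0:+1/331776 = 1/331776
⇒ 3j(4 4 8; 0 0 0)² = 490/21879, sgn +1
Racah Σ t=0..0: t=0:+1/25401600 = 1/25401600
⇒ 3j(4 4 8; 3 -3 0)² = 32/109395, sgn +1
4πI² = N·(3j₀)²·(3jₘ)² = 3136/347633
I = +1·√(0.00902101/4π) = 0.02679308

0.026793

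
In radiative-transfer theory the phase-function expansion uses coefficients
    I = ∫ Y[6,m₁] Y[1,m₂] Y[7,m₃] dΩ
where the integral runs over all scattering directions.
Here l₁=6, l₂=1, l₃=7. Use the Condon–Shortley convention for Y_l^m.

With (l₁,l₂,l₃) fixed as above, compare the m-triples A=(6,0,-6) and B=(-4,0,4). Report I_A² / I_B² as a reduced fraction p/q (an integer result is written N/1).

Same 6,1,7: normalisation and zero-m 3j drop out of the ratio.
A: Δ: 0! 12! 2! / 15! → 1/1365; sum: t=0:+1/479001600 = 1/479001600; 3j²(6 1 7; 6 0 -6) = Δ·Π!·Σ² = 1/105  (sign -1)
B: Δ: 0! 12! 2! / 15! → 1/1365; sum: t=0:+1/7257600 = 1/7257600; 3j²(6 1 7; -4 0 4) = Δ·Π!·Σ² = 11/455  (sign -1)
I_A²/I_B² = (1/105)/(11/455) = 13/33

13/33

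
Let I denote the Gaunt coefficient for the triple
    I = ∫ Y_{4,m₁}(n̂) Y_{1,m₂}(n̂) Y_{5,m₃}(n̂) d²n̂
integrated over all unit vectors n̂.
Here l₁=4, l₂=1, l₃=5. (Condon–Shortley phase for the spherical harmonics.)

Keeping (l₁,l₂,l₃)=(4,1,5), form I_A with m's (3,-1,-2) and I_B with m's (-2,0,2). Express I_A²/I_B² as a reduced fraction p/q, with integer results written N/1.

Same 4,1,5: normalisation and zero-m 3j drop out of the ratio.
A: Δ: 0! 8! 2! / 11! → 1/495; sum: t=0:+1/10080 = 1/10080; 3j²(4 1 5; 3 -1 -2) = Δ·Π!·Σ² = 1/165  (sign -1)
B: Δ: 0! 8! 2! / 11! → 1/495; sum: t=0:+1/1440 = 1/1440; 3j²(4 1 5; -2 0 2) = Δ·Π!·Σ² = 7/165  (sign -1)
I_A²/I_B² = (1/165)/(7/165) = 1/7

1/7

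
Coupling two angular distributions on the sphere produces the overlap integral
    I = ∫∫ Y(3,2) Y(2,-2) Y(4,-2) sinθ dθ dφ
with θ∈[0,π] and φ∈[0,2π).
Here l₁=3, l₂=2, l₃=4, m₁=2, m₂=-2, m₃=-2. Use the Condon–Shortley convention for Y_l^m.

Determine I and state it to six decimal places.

0.000000

Σmᵢ = -2 ≠ 0, so the φ-integral vanishes; I = 0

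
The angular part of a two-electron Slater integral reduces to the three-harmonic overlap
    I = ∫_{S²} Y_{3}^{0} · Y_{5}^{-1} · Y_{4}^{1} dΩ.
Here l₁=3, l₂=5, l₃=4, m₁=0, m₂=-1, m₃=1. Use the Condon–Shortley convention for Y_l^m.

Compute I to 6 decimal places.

Checks pass: Σm=0; 12 even; l₃=4∈[2,8].
(2·3+1)(2·5+1)(2·4+1) = 693
Δ: 4! 2! 6! / 13! → 1/180180
sum: t=1:−1/576 t=2:+1/144 t=3:−1/576 = 1/288
3j²(3 5 4; 0 0 0) = Δ·Π!·Σ² = 20/1001  (sign +1)
sum: t=1:−1/432 t=2:+1/192 t=3:−1/1440 = 19/8640
3j²(3 5 4; 0 -1 1) = Δ·Π!·Σ² = 361/30030  (sign -1)
combine: 4πI² = 693·20/1001·361/30030 = 2166/13013
take √, sign -1: I = -0.11508947

-0.115089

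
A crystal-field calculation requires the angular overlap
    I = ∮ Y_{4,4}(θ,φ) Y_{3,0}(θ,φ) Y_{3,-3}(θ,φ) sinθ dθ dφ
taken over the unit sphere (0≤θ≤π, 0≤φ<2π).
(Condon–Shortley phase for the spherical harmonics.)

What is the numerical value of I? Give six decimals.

Σmᵢ = 1 ≠ 0, so the φ-integral vanishes; I = 0

0.000000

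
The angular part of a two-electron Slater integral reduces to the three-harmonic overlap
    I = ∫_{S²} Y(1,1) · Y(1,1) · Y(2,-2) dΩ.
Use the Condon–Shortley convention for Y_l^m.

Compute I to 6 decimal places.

0.309019

m-sum 0 ✓  L=4 even ✓  0≤2≤2 ✓
Π(2lᵢ+1) = 3×3×5 = 45
triangle coeff Δ(1,1,2) = 1/30
Σ_t [0,0]: t=0:+1/1 = 1/1
(3j)²=2/15 [(1 1 2; 0 0 0)], sign=+1
Σ_t [0,0]: t=0:+1/4 = 1/4
(3j)²=1/5 [(1 1 2; 1 1 -2)], sign=+1
⇒ 4πI² = 6/5
I = (+1)√(6/5/(4π)) = 0.30901936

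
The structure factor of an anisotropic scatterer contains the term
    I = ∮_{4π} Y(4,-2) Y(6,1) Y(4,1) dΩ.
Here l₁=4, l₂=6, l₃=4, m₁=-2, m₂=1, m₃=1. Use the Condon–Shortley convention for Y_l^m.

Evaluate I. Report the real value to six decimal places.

0.097783

Rules hold: Σm=0, L=14 even, 2≤4≤10.
N = 9·13·9 = 1053
Δ = 6!·2!·6!/15! = 1/1261260
Racah Σ t=2..4: t=2:+1/4608 t=3:−1/1296 t=4:+1/4608 = -7/20736
⇒ 3j(4 6 4; 0 0 0)² = 20/1287, sgn -1
Racah Σ t=4..6: t=4:+1/3456 t=5:−1/5760 t=6:+1/172800 = 7/57600
⇒ 3j(4 6 4; -2 1 1)² = 21/2860, sgn -1
4πI² = N·(3j₀)²·(3jₘ)² = 189/1573
I = +1·√(0.120153/4π) = 0.09778261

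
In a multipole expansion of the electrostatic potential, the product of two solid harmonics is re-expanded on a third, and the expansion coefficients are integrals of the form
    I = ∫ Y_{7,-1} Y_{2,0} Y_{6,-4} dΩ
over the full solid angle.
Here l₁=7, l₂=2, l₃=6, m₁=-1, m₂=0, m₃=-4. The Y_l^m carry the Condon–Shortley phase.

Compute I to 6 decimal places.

0.000000

Σmᵢ = -5 ≠ 0, so the φ-integral vanishes; I = 0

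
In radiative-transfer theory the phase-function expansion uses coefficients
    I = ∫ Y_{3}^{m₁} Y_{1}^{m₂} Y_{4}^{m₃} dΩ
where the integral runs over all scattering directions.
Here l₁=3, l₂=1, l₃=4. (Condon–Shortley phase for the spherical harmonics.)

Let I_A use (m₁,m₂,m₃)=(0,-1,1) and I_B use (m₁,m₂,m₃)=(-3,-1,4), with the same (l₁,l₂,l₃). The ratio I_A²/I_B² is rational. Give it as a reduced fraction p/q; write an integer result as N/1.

l's match ⇒ only the (l;m) 3-j factors differ between A and B.
A: triangle coeff Δ(3,1,4) = 1/252; Σ_t [0,0]: t=0:+1/72 = 1/72; (3j)²=5/126 [(3 1 4; 0 -1 1)], sign=-1
B: triangle coeff Δ(3,1,4) = 1/252; Σ_t [0,0]: t=0:+1/1440 = 1/1440; (3j)²=1/9 [(3 1 4; -3 -1 4)], sign=+1
I_A²/I_B² = (5/126)/(1/9) = 5/14

5/14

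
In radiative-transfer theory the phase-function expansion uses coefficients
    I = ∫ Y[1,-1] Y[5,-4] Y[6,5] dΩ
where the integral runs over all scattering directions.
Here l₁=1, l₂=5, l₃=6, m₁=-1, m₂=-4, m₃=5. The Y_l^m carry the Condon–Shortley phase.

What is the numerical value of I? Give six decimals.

Checks pass: Σm=0; 12 even; l₃=6∈[4,6].
(2·1+1)(2·5+1)(2·6+1) = 429
Δ: 0! 2! 10! / 13! → 1/858
sum: t=0:+1/14400 = 1/14400
3j²(1 5 6; 0 0 0) = Δ·Π!·Σ² = 6/143  (sign +1)
sum: t=0:+1/725760 = 1/725760
3j²(1 5 6; -1 -4 5) = Δ·Π!·Σ² = 5/78  (sign -1)
combine: 4πI² = 429·6/143·5/78 = 15/13
take √, sign -1: I = -0.30301841

-0.303018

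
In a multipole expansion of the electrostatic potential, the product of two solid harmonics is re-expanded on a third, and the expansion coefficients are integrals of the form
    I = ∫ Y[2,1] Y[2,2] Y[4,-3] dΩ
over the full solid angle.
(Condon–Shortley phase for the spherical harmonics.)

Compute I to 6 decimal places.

m-sum 0 ✓  L=8 even ✓  0≤4≤4 ✓
Π(2lᵢ+1) = 5×5×9 = 225
triangle coeff Δ(2,2,4) = 1/630
Σ_t [0,0]: t=0:+1/16 = 1/16
(3j)²=2/35 [(2 2 4; 0 0 0)], sign=+1
Σ_t [0,0]: t=0:+1/144 = 1/144
(3j)²=1/18 [(2 2 4; 1 2 -3)], sign=-1
⇒ 4πI² = 5/7
I = (-1)√(5/7/(4π)) = -0.23841361

-0.238414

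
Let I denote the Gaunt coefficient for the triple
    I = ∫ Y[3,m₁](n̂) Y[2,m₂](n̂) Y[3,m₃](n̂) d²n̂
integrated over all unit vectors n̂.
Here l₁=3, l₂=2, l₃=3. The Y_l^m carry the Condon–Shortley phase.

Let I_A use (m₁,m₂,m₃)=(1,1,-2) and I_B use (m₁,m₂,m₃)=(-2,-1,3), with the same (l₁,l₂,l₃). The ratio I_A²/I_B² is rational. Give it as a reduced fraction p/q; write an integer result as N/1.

3/5

Same 3,2,3: normalisation and zero-m 3j drop out of the ratio.
A: Δ: 2! 4! 2! / 9! → 1/3780; sum: t=1:−1/12 t=2:+1/48 = -1/16; 3j²(3 2 3; 1 1 -2) = Δ·Π!·Σ² = 1/28  (sign +1)
B: Δ: 2! 4! 2! / 9! → 1/3780; sum: t=1:−1/48 = -1/48; 3j²(3 2 3; -2 -1 3) = Δ·Π!·Σ² = 5/84  (sign -1)
I_A²/I_B² = (1/28)/(5/84) = 3/5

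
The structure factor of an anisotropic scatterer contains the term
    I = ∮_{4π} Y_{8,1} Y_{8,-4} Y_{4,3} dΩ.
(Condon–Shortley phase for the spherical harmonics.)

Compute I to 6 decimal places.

m-sum 0 ✓  L=20 even ✓  0≤4≤16 ✓
Π(2lᵢ+1) = 17×17×9 = 2601
triangle coeff Δ(8,8,4) = 1/185175900
Σ_t [4,8]: t=4:+1/557383680 t=5:−1/21772800 t=6:+1/8294400 t=7:−1/21772800 t=8:+1/557383680 = 1/30965760
(3j)²=36/4199 [(8 8 4; 0 0 0)], sign=+1
Σ_t [3,4]: t=3:−1/313528320 t=4:+1/139345920 = 1/250822656
(3j)²=1375/151164 [(8 8 4; 1 -4 3)], sign=-1
⇒ 4πI² = 12375/61009
I = (-1)√(12375/61009/(4π)) = -0.12704884

-0.127049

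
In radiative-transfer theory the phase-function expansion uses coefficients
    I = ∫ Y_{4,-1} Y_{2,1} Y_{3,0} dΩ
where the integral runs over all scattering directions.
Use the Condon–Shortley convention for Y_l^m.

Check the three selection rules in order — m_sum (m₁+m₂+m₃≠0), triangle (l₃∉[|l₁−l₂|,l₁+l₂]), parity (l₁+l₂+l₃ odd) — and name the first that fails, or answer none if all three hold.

Σmᵢ = 0  ✓
l₃∈[|l₁−l₂|,l₁+l₂]=[2,6], have l₃=3  ✓
Σlᵢ = 9 ⇒ odd  ✗

parity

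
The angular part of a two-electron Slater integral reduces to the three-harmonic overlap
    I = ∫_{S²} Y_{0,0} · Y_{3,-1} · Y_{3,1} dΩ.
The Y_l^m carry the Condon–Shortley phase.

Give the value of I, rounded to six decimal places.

m-sum 0 ✓  L=6 even ✓  3≤3≤3 ✓
Π(2lᵢ+1) = 1×7×7 = 49
triangle coeff Δ(0,3,3) = 1/7
Σ_t [0,0]: t=0:+1/36 = 1/36
(3j)²=1/7 [(0 3 3; 0 0 0)], sign=-1
Σ_t [0,0]: t=0:+1/48 = 1/48
(3j)²=1/7 [(0 3 3; 0 -1 1)], sign=+1
⇒ 4πI² = 1/1
I = (-1)√(1/1/(4π)) = -0.28209479

-0.282095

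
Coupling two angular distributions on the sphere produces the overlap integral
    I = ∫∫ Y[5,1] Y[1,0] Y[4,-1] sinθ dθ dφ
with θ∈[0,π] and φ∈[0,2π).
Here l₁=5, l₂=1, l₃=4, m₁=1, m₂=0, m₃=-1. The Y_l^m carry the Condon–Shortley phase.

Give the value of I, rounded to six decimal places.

Rules hold: Σm=0, L=10 even, 4≤4≤6.
N = 11·3·9 = 297
Δ = 2!·8!·0!/11! = 1/495
Racah Σ t=1..1: t=1:−1/576 = -1/576
⇒ 3j(5 1 4; 0 0 0)² = 5/99, sgn -1
Racah Σ t=1..1: t=1:−1/720 = -1/720
⇒ 3j(5 1 4; 1 0 -1)² = 8/165, sgn +1
4πI² = N·(3j₀)²·(3jₘ)² = 8/11
I = -1·√(0.727273/4π) = -0.24057125

-0.240571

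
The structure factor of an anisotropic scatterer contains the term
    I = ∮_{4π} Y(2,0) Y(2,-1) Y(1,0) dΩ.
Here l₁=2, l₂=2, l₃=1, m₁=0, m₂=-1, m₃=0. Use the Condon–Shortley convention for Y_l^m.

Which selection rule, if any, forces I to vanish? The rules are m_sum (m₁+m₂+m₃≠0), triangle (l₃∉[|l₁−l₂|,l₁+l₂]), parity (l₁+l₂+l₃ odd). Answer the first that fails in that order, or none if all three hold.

Σmᵢ = -1  ✗
l₃∈[|l₁−l₂|,l₁+l₂]=[0,4], have l₃=1
Σlᵢ = 5 ⇒ odd

m_sum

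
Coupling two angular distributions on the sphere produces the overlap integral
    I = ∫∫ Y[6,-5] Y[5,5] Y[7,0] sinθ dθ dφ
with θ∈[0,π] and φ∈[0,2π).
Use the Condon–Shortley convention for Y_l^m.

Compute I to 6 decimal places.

0.065670

m-sum 0 ✓  L=18 even ✓  1≤7≤11 ✓
Π(2lᵢ+1) = 13×11×15 = 2145
triangle coeff Δ(6,5,7) = 1/174594420
Σ_t [0,4]: t=0:+1/4147200 t=1:−1/207360 t=2:+1/82944 t=3:−1/207360 t=4:+1/4147200 = 1/345600
(3j)²=420/46189 [(6 5 7; 0 0 0)], sign=-1
Σ_t [4,4]: t=4:+1/87091200 = 1/87091200
(3j)²=35/12597 [(6 5 7; -5 5 0)], sign=-1
⇒ 4πI² = 73500/1356277
I = (+1)√(73500/1356277/(4π)) = 0.06566963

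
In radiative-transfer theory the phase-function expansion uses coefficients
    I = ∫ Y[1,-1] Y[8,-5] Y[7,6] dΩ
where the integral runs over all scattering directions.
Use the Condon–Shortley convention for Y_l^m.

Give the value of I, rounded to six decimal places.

m-sum 0 ✓  L=16 even ✓  7≤7≤9 ✓
Π(2lᵢ+1) = 3×17×15 = 765
triangle coeff Δ(1,8,7) = 1/2040
Σ_t [1,1]: t=1:−1/25401600 = -1/25401600
(3j)²=8/255 [(1 8 7; 0 0 0)], sign=+1
Σ_t [2,2]: t=2:+1/12454041600 = 1/12454041600
(3j)²=1/680 [(1 8 7; -1 -5 6)], sign=-1
⇒ 4πI² = 3/85
I = (-1)√(3/85/(4π)) = -0.05299638

-0.052996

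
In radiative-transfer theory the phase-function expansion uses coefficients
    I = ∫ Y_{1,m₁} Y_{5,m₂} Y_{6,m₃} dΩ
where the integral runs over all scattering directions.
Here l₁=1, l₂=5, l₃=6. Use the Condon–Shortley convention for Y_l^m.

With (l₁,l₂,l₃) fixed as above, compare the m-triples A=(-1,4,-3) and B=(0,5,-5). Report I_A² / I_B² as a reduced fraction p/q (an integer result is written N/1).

l's match ⇒ only the (l;m) 3-j factors differ between A and B.
A: triangle coeff Δ(1,5,6) = 1/858; Σ_t [0,0]: t=0:+1/725760 = 1/725760; (3j)²=1/286 [(1 5 6; -1 4 -3)], sign=-1
B: triangle coeff Δ(1,5,6) = 1/858; Σ_t [0,0]: t=0:+1/3628800 = 1/3628800; (3j)²=1/78 [(1 5 6; 0 5 -5)], sign=-1
I_A²/I_B² = (1/286)/(1/78) = 3/11

3/11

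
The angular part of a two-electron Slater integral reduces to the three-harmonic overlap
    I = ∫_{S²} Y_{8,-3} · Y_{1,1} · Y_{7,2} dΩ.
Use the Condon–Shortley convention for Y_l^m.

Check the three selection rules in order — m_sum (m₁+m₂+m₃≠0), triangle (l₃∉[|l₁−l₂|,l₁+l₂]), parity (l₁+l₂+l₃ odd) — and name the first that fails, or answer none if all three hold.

azimuthal sum: -3 + 1 + 2 = 0  ✓
7 ≤ 7 ≤ 9 (triangle on l)  ✓
L = 8 + 1 + 7 = 16 (even)  ✓

none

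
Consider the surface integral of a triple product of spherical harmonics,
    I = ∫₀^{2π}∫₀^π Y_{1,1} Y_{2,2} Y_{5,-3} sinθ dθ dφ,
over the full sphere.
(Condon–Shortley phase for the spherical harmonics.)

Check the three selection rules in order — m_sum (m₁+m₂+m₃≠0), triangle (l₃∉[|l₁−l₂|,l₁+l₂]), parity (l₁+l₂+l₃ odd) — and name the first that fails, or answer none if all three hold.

Σmᵢ = 0  ✓
l₃∈[|l₁−l₂|,l₁+l₂]=[1,3], have l₃=5  ✗
Σlᵢ = 8 ⇒ even

triangle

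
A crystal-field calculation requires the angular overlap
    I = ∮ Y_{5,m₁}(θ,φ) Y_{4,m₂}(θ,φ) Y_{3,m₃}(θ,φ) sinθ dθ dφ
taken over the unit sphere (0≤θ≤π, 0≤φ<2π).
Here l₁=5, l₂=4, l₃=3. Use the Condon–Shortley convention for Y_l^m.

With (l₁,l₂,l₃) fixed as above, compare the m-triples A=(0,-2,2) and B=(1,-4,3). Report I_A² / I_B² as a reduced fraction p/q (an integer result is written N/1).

80/7

Same 5,4,3: normalisation and zero-m 3j drop out of the ratio.
A: Δ: 6! 4! 2! / 13! → 1/180180; sum: t=1:−1/2880 t=2:+1/576 = 1/720; 3j²(5 4 3; 0 -2 2) = Δ·Π!·Σ² = 80/3003  (sign -1)
B: Δ: 6! 4! 2! / 13! → 1/180180; sum: t=0:+1/34560 = 1/34560; 3j²(5 4 3; 1 -4 3) = Δ·Π!·Σ² = 1/429  (sign +1)
I_A²/I_B² = (80/3003)/(1/429) = 80/7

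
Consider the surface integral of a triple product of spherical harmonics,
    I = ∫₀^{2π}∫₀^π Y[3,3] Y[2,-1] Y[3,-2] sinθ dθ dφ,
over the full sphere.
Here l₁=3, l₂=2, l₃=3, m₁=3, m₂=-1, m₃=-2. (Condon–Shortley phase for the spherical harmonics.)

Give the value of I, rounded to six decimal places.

-0.210261

Checks pass: Σm=0; 8 even; l₃=3∈[1,5].
(2·3+1)(2·2+1)(2·3+1) = 245
Δ: 2! 4! 2! / 9! → 1/3780
sum: t=0:+1/24 t=1:−1/4 t=2:+1/24 = -1/6
3j²(3 2 3; 0 0 0) = Δ·Π!·Σ² = 4/105  (sign +1)
sum: t=0:+1/48 = 1/48
3j²(3 2 3; 3 -1 -2) = Δ·Π!·Σ² = 5/84  (sign -1)
combine: 4πI² = 245·4/105·5/84 = 5/9
take √, sign -1: I = -0.21026104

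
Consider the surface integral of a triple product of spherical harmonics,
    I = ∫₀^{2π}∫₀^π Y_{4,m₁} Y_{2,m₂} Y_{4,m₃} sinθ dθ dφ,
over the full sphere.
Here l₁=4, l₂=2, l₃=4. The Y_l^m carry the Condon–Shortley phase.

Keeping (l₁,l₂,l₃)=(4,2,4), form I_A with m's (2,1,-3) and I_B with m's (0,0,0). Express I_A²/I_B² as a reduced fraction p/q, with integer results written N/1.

21/16

l's match ⇒ only the (l;m) 3-j factors differ between A and B.
A: triangle coeff Δ(4,2,4) = 1/13860; Σ_t [1,2]: t=1:−1/240 t=2:+1/1440 = -1/288; (3j)²=5/132 [(4 2 4; 2 1 -3)], sign=+1
B: triangle coeff Δ(4,2,4) = 1/13860; Σ_t [0,2]: t=0:+1/192 t=1:−1/36 t=2:+1/192 = -5/288; (3j)²=20/693 [(4 2 4; 0 0 0)], sign=-1
I_A²/I_B² = (5/132)/(20/693) = 21/16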